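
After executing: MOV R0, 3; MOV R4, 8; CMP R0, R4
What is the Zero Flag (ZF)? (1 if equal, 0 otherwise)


Register state trace:
  MOV R0, 3  → R0 = 3
  MOV R4, 8  → R4 = 8
  CMP R0, R4  → computes 3 - 8 = -5
  Result is nonzero, so values are not equal
ZF = 0

0


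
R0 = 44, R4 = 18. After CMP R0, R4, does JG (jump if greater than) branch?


Trace:
  R0 = 44, R4 = 18
  CMP R0, R4  → compares 44 vs 18
  JG checks: is 44 greater than 18?
  44 > 18, so condition is true
Branch taken: Yes

Yes


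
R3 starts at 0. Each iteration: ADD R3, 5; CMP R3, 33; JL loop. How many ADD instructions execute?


Loop trace (R3 starts at 0, target 33, step 5):
  ADD #1: R3 = 0 + 5 = 5  → 5 < 33, loop
  ADD #2: R3 = 5 + 5 = 10  → 10 < 33, loop
  ADD #3: R3 = 10 + 5 = 15  → 15 < 33, loop
  ADD #4: R3 = 15 + 5 = 20  → 20 < 33, loop
  ADD #5: R3 = 20 + 5 = 25  → 25 < 33, loop
  ADD #6: R3 = 25 + 5 = 30  → 30 < 33, loop
  ADD #7: R3 = 30 + 5 = 35  → 35 >= 33, exit
Total ADD instructions: 7

7


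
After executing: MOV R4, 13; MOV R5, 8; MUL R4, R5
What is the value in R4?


Register state trace:
  MOV R4, 13  → R4 = 13
  MOV R5, 8  → R5 = 8
  MUL R4, R5  → R4 = 13 * 8 = 104
Final: R4 = 104

104


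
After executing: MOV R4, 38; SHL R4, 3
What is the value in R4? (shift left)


Register state trace:
  MOV R4, 38  → R4 = 38
  SHL R4, 3  → R4 = 38 << 3 = 38 * 2^3 = 304
Final: R4 = 304

304


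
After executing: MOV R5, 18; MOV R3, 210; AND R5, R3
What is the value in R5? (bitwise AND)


Register state trace:
  MOV R5, 18  → R5 = 18 (0b00010010)
  MOV R3, 210  → R3 = 210 (0b11010010)
  AND R5, R3  → R5 = 18 AND 210 = 18 (0b00010010)
Final: R5 = 18

18


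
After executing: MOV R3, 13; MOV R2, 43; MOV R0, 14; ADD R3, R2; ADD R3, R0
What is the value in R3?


Register state trace:
  MOV R3, 13  → R3 = 13
  MOV R2, 43  → R2 = 43
  MOV R0, 14  → R0 = 14
  ADD R3, R2  → R3 = 13 + 43 = 56
  ADD R3, R0  → R3 = 56 + 14 = 70
Final: R3 = 70

70


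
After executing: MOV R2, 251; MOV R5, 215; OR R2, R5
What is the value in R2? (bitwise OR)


Register state trace:
  MOV R2, 251  → R2 = 251 (0b11111011)
  MOV R5, 215  → R5 = 215 (0b11010111)
  OR R2, R5   → R2 = 251 OR 215 = 255 (0b11111111)
Final: R2 = 255

255


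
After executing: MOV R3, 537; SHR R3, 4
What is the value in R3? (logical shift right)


Register state trace:
  MOV R3, 537  → R3 = 537
  SHR R3, 4  → R3 = 537 >> 4 = 537 // 2^4 = 33
Final: R3 = 33

33


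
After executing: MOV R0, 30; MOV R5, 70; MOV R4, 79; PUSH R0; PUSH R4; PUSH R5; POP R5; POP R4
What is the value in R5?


Stack trace (top is rightmost):
  MOV R0, 30  → R0 = 30
  MOV R5, 70  → R5 = 70
  MOV R4, 79  → R4 = 79
  PUSH R0  → stack: [30]
  PUSH R4  → stack: [30, 79]
  PUSH R5  → stack: [30, 79, 70]
  POP R5  → R5 = 70, stack: [30, 79]
  POP R4  → R4 = 79, stack: [30]
Final: R5 = 70

70


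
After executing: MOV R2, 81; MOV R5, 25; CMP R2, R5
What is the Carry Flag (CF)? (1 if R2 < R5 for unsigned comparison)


Register state trace:
  MOV R2, 81  → R2 = 81
  MOV R5, 25  → R5 = 25
  CMP R2, R5  → unsigned 81 - 25: no borrow
  81 >= 25, so CF = 0
CF = 0

0


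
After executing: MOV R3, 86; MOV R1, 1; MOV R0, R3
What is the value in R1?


Register state trace:
  MOV R3, 86  → R3 = 86
  MOV R1, 1  → R1 = 1
  MOV R0, R3  → R0 = 86
Final: R1 = 1

1


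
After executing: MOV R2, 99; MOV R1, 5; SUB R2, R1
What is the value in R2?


Register state trace:
  MOV R2, 99  → R2 = 99
  MOV R1, 5  → R1 = 5
  SUB R2, R1  → R2 = 99 - 5 = 94
Final: R2 = 94

94


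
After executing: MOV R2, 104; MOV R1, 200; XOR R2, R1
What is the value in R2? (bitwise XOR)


Register state trace:
  MOV R2, 104  → R2 = 104 (0b01101000)
  MOV R1, 200  → R1 = 200 (0b11001000)
  XOR R2, R1  → R2 = 104 XOR 200 = 160 (0b10100000)
Final: R2 = 160

160


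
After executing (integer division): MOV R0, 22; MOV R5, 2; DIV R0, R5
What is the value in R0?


Register state trace:
  MOV R0, 22  → R0 = 22
  MOV R5, 2  → R5 = 2
  DIV R0, R5  → R0 = 22 // 2 = 11
Final: R0 = 11

11


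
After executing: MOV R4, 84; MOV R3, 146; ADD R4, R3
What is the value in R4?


Register state trace:
  MOV R4, 84  → R4 = 84
  MOV R3, 146  → R3 = 146
  ADD R4, R3  → R4 = 84 + 146 = 230
Final: R4 = 230

230


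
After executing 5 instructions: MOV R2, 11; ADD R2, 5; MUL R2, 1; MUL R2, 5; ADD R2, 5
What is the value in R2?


Register state trace:
  MOV R2, 11  → R2 = 11
  ADD R2, 5  → R2 = 11 + 5 = 16
  MUL R2, 1  → R2 = 16 * 1 = 16
  MUL R2, 5  → R2 = 16 * 5 = 80
  ADD R2, 5  → R2 = 80 + 5 = 85
Final: R2 = 85

85


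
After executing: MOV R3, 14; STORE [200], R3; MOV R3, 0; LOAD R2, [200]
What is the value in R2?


Register and memory trace:
  MOV R3, 14  → R3 = 14
  STORE [200], R3  → mem[200] = 14
  MOV R3, 0  → R3 = 0
  LOAD R2, [200]  → R2 = mem[200] = 14
Final: R2 = 14

14


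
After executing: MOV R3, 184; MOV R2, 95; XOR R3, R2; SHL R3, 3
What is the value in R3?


Register state trace:
  MOV R3, 184  → R3 = 184 (0b10111000)
  MOV R2, 95  → R2 = 95 (0b01011111)
  XOR R3, R2  → R3 = 184 XOR 95 = 231 (0b11100111)
  SHL R3, 3  → R3 = 231 << 3 = 1848
Final: R3 = 1848

1848


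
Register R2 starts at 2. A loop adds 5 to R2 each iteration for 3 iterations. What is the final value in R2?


Starting value: R2 = 2
  Iter 1: R2 = 2 + 5 = 7
  Iter 2: R2 = 7 + 5 = 12
  Iter 3: R2 = 12 + 5 = 17
Final: R2 = 17

17


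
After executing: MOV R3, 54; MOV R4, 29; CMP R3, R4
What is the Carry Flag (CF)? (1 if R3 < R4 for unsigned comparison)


Register state trace:
  MOV R3, 54  → R3 = 54
  MOV R4, 29  → R4 = 29
  CMP R3, R4  → unsigned 54 - 29: no borrow
  54 >= 29, so CF = 0
CF = 0

0


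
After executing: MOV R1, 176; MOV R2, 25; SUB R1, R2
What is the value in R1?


Register state trace:
  MOV R1, 176  → R1 = 176
  MOV R2, 25  → R2 = 25
  SUB R1, R2  → R1 = 176 - 25 = 151
Final: R1 = 151

151


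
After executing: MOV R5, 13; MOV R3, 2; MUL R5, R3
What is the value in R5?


Register state trace:
  MOV R5, 13  → R5 = 13
  MOV R3, 2  → R3 = 2
  MUL R5, R3  → R5 = 13 * 2 = 26
Final: R5 = 26

26


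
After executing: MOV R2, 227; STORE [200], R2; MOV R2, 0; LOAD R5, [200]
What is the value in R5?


Register and memory trace:
  MOV R2, 227  → R2 = 227
  STORE [200], R2  → mem[200] = 227
  MOV R2, 0  → R2 = 0
  LOAD R5, [200]  → R5 = mem[200] = 227
Final: R5 = 227

227


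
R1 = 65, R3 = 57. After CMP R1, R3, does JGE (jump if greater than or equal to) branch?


Trace:
  R1 = 65, R3 = 57
  CMP R1, R3  → compares 65 vs 57
  JGE checks: is 65 greater than or equal to 57?
  65 > 57, so condition is true
Branch taken: Yes

Yes


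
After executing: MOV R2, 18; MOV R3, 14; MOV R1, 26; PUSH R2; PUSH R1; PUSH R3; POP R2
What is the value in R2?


Stack trace (top is rightmost):
  MOV R2, 18  → R2 = 18
  MOV R3, 14  → R3 = 14
  MOV R1, 26  → R1 = 26
  PUSH R2  → stack: [18]
  PUSH R1  → stack: [18, 26]
  PUSH R3  → stack: [18, 26, 14]
  POP R2  → R2 = 14, stack: [18, 26]
Final: R2 = 14

14


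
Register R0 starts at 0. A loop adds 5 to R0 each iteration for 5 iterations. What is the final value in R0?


Starting value: R0 = 0
  Iter 1: R0 = 0 + 5 = 5
  Iter 2: R0 = 5 + 5 = 10
  Iter 3: R0 = 10 + 5 = 15
  Iter 4: R0 = 15 + 5 = 20
  Iter 5: R0 = 20 + 5 = 25
Final: R0 = 25

25


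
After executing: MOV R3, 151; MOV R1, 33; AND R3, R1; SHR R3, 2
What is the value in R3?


Register state trace:
  MOV R3, 151  → R3 = 151 (0b10010111)
  MOV R1, 33  → R1 = 33 (0b00100001)
  AND R3, R1  → R3 = 151 AND 33 = 1 (0b00000001)
  SHR R3, 2  → R3 = 1 >> 2 = 0
Final: R3 = 0

0


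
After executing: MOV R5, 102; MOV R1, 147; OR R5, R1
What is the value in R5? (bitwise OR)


Register state trace:
  MOV R5, 102  → R5 = 102 (0b01100110)
  MOV R1, 147  → R1 = 147 (0b10010011)
  OR R5, R1   → R5 = 102 OR 147 = 247 (0b11110111)
Final: R5 = 247

247


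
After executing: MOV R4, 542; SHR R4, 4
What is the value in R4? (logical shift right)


Register state trace:
  MOV R4, 542  → R4 = 542
  SHR R4, 4  → R4 = 542 >> 4 = 542 // 2^4 = 33
Final: R4 = 33

33


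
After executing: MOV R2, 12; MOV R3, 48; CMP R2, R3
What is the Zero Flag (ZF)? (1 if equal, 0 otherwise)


Register state trace:
  MOV R2, 12  → R2 = 12
  MOV R3, 48  → R3 = 48
  CMP R2, R3  → computes 12 - 48 = -36
  Result is nonzero, so values are not equal
ZF = 0

0


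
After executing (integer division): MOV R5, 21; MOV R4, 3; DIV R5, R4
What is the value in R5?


Register state trace:
  MOV R5, 21  → R5 = 21
  MOV R4, 3  → R4 = 3
  DIV R5, R4  → R5 = 21 // 3 = 7
Final: R5 = 7

7


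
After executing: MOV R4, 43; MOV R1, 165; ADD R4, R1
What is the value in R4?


Register state trace:
  MOV R4, 43  → R4 = 43
  MOV R1, 165  → R1 = 165
  ADD R4, R1  → R4 = 43 + 165 = 208
Final: R4 = 208

208


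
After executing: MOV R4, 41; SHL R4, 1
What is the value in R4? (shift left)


Register state trace:
  MOV R4, 41  → R4 = 41
  SHL R4, 1  → R4 = 41 << 1 = 41 * 2^1 = 82
Final: R4 = 82

82


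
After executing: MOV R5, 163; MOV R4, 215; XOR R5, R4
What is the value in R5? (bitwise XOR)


Register state trace:
  MOV R5, 163  → R5 = 163 (0b10100011)
  MOV R4, 215  → R4 = 215 (0b11010111)
  XOR R5, R4  → R5 = 163 XOR 215 = 116 (0b01110100)
Final: R5 = 116

116


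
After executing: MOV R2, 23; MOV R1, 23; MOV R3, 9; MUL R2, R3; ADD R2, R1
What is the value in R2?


Register state trace:
  MOV R2, 23  → R2 = 23
  MOV R1, 23  → R1 = 23
  MOV R3, 9  → R3 = 9
  MUL R2, R3  → R2 = 23 * 9 = 207
  ADD R2, R1  → R2 = 207 + 23 = 230
Final: R2 = 230

230


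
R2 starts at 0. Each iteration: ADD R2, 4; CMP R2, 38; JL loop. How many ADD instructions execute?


Loop trace (R2 starts at 0, target 38, step 4):
  ADD #1: R2 = 0 + 4 = 4  → 4 < 38, loop
  ADD #2: R2 = 4 + 4 = 8  → 8 < 38, loop
  ADD #3: R2 = 8 + 4 = 12  → 12 < 38, loop
  ADD #4: R2 = 12 + 4 = 16  → 16 < 38, loop
  ADD #5: R2 = 16 + 4 = 20  → 20 < 38, loop
  ADD #6: R2 = 20 + 4 = 24  → 24 < 38, loop
  ADD #7: R2 = 24 + 4 = 28  → 28 < 38, loop
  ADD #8: R2 = 28 + 4 = 32  → 32 < 38, loop
  ADD #9: R2 = 32 + 4 = 36  → 36 < 38, loop
  ADD #10: R2 = 36 + 4 = 40  → 40 >= 38, exit
Total ADD instructions: 10

10


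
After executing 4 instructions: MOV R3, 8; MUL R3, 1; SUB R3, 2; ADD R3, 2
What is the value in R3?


Register state trace:
  MOV R3, 8  → R3 = 8
  MUL R3, 1  → R3 = 8 * 1 = 8
  SUB R3, 2  → R3 = 8 - 2 = 6
  ADD R3, 2  → R3 = 6 + 2 = 8
Final: R3 = 8

8


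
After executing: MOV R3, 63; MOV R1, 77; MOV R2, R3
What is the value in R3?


Register state trace:
  MOV R3, 63  → R3 = 63
  MOV R1, 77  → R1 = 77
  MOV R2, R3  → R2 = 63
Final: R3 = 63

63


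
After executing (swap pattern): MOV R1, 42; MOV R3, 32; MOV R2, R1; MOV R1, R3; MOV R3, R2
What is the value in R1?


Register state trace (swap pattern):
  MOV R1, 42  → R1 = 42
  MOV R3, 32  → R3 = 32
  MOV R2, R1  → R2 = 42  (save R1)
  MOV R1, R3  → R1 = 32  (R1 gets R3's value)
  MOV R3, R2  → R3 = 42  (R3 gets saved value)
Final: R1 = 32

32


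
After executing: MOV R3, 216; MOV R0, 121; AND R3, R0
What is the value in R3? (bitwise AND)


Register state trace:
  MOV R3, 216  → R3 = 216 (0b11011000)
  MOV R0, 121  → R0 = 121 (0b01111001)
  AND R3, R0  → R3 = 216 AND 121 = 88 (0b01011000)
Final: R3 = 88

88


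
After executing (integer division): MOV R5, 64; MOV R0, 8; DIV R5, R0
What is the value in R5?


Register state trace:
  MOV R5, 64  → R5 = 64
  MOV R0, 8  → R0 = 8
  DIV R5, R0  → R5 = 64 // 8 = 8
Final: R5 = 8

8


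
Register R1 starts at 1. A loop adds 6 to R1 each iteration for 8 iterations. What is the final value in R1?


Starting value: R1 = 1
  Iter 1: R1 = 1 + 6 = 7
  Iter 2: R1 = 7 + 6 = 13
  Iter 3: R1 = 13 + 6 = 19
  Iter 4: R1 = 19 + 6 = 25
  Iter 5: R1 = 25 + 6 = 31
  Iter 6: R1 = 31 + 6 = 37
  Iter 7: R1 = 37 + 6 = 43
  Iter 8: R1 = 43 + 6 = 49
Final: R1 = 49

49


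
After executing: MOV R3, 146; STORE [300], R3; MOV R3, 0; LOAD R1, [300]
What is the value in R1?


Register and memory trace:
  MOV R3, 146  → R3 = 146
  STORE [300], R3  → mem[300] = 146
  MOV R3, 0  → R3 = 0
  LOAD R1, [300]  → R1 = mem[300] = 146
Final: R1 = 146

146


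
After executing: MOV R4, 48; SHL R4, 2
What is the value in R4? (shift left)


Register state trace:
  MOV R4, 48  → R4 = 48
  SHL R4, 2  → R4 = 48 << 2 = 48 * 2^2 = 192
Final: R4 = 192

192


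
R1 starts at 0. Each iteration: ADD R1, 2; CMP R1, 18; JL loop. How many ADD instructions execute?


Loop trace (R1 starts at 0, target 18, step 2):
  ADD #1: R1 = 0 + 2 = 2  → 2 < 18, loop
  ADD #2: R1 = 2 + 2 = 4  → 4 < 18, loop
  ADD #3: R1 = 4 + 2 = 6  → 6 < 18, loop
  ADD #4: R1 = 6 + 2 = 8  → 8 < 18, loop
  ADD #5: R1 = 8 + 2 = 10  → 10 < 18, loop
  ADD #6: R1 = 10 + 2 = 12  → 12 < 18, loop
  ADD #7: R1 = 12 + 2 = 14  → 14 < 18, loop
  ADD #8: R1 = 14 + 2 = 16  → 16 < 18, loop
  ADD #9: R1 = 16 + 2 = 18  → 18 >= 18, exit
Total ADD instructions: 9

9


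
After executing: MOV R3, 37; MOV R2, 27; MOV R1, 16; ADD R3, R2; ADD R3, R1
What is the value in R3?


Register state trace:
  MOV R3, 37  → R3 = 37
  MOV R2, 27  → R2 = 27
  MOV R1, 16  → R1 = 16
  ADD R3, R2  → R3 = 37 + 27 = 64
  ADD R3, R1  → R3 = 64 + 16 = 80
Final: R3 = 80

80


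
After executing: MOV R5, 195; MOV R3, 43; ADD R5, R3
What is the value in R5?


Register state trace:
  MOV R5, 195  → R5 = 195
  MOV R3, 43  → R3 = 43
  ADD R5, R3  → R5 = 195 + 43 = 238
Final: R5 = 238

238


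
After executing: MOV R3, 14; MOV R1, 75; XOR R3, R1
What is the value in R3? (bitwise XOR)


Register state trace:
  MOV R3, 14  → R3 = 14 (0b00001110)
  MOV R1, 75  → R1 = 75 (0b01001011)
  XOR R3, R1  → R3 = 14 XOR 75 = 69 (0b01000101)
Final: R3 = 69

69


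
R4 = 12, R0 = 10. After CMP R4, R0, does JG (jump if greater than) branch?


Trace:
  R4 = 12, R0 = 10
  CMP R4, R0  → compares 12 vs 10
  JG checks: is 12 greater than 10?
  12 > 10, so condition is true
Branch taken: Yes

Yes


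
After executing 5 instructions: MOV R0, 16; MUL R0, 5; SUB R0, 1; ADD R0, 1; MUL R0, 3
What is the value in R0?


Register state trace:
  MOV R0, 16  → R0 = 16
  MUL R0, 5  → R0 = 16 * 5 = 80
  SUB R0, 1  → R0 = 80 - 1 = 79
  ADD R0, 1  → R0 = 79 + 1 = 80
  MUL R0, 3  → R0 = 80 * 3 = 240
Final: R0 = 240

240


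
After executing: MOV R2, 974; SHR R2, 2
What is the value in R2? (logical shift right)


Register state trace:
  MOV R2, 974  → R2 = 974
  SHR R2, 2  → R2 = 974 >> 2 = 974 // 2^2 = 243
Final: R2 = 243

243


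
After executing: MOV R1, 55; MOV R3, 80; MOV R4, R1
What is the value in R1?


Register state trace:
  MOV R1, 55  → R1 = 55
  MOV R3, 80  → R3 = 80
  MOV R4, R1  → R4 = 55
Final: R1 = 55

55


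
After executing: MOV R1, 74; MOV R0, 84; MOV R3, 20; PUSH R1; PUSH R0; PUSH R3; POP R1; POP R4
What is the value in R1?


Stack trace (top is rightmost):
  MOV R1, 74  → R1 = 74
  MOV R0, 84  → R0 = 84
  MOV R3, 20  → R3 = 20
  PUSH R1  → stack: [74]
  PUSH R0  → stack: [74, 84]
  PUSH R3  → stack: [74, 84, 20]
  POP R1  → R1 = 20, stack: [74, 84]
  POP R4  → R4 = 84, stack: [74]
Final: R1 = 20

20


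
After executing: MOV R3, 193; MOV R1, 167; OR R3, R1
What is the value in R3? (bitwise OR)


Register state trace:
  MOV R3, 193  → R3 = 193 (0b11000001)
  MOV R1, 167  → R1 = 167 (0b10100111)
  OR R3, R1   → R3 = 193 OR 167 = 231 (0b11100111)
Final: R3 = 231

231


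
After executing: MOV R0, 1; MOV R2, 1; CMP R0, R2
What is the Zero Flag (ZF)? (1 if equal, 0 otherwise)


Register state trace:
  MOV R0, 1  → R0 = 1
  MOV R2, 1  → R2 = 1
  CMP R0, R2  → computes 1 - 1 = 0
  Result is zero, so values are equal
ZF = 1

1


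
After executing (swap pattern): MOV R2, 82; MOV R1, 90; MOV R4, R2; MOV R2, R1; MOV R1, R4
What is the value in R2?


Register state trace (swap pattern):
  MOV R2, 82  → R2 = 82
  MOV R1, 90  → R1 = 90
  MOV R4, R2  → R4 = 82  (save R2)
  MOV R2, R1  → R2 = 90  (R2 gets R1's value)
  MOV R1, R4  → R1 = 82  (R1 gets saved value)
Final: R2 = 90

90


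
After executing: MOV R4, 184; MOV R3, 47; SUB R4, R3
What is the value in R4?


Register state trace:
  MOV R4, 184  → R4 = 184
  MOV R3, 47  → R3 = 47
  SUB R4, R3  → R4 = 184 - 47 = 137
Final: R4 = 137

137


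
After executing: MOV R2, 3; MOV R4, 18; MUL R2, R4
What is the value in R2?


Register state trace:
  MOV R2, 3  → R2 = 3
  MOV R4, 18  → R4 = 18
  MUL R2, R4  → R2 = 3 * 18 = 54
Final: R2 = 54

54


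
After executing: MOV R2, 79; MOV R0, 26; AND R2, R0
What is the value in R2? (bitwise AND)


Register state trace:
  MOV R2, 79  → R2 = 79 (0b01001111)
  MOV R0, 26  → R0 = 26 (0b00011010)
  AND R2, R0  → R2 = 79 AND 26 = 10 (0b00001010)
Final: R2 = 10

10


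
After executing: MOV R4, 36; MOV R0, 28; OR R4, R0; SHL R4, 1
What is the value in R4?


Register state trace:
  MOV R4, 36  → R4 = 36 (0b00100100)
  MOV R0, 28  → R0 = 28 (0b00011100)
  OR R4, R0  → R4 = 36 OR 28 = 60 (0b00111100)
  SHL R4, 1  → R4 = 60 << 1 = 120
Final: R4 = 120

120


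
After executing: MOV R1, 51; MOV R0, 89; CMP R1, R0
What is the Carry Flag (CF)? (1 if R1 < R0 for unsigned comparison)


Register state trace:
  MOV R1, 51  → R1 = 51
  MOV R0, 89  → R0 = 89
  CMP R1, R0  → unsigned 51 - 89: borrow occurs
  51 < 89, so CF = 1
CF = 1

1


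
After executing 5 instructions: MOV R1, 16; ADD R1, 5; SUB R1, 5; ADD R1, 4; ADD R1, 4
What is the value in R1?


Register state trace:
  MOV R1, 16  → R1 = 16
  ADD R1, 5  → R1 = 16 + 5 = 21
  SUB R1, 5  → R1 = 21 - 5 = 16
  ADD R1, 4  → R1 = 16 + 4 = 20
  ADD R1, 4  → R1 = 20 + 4 = 24
Final: R1 = 24

24


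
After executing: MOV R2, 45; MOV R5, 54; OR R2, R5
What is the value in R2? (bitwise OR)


Register state trace:
  MOV R2, 45  → R2 = 45 (0b00101101)
  MOV R5, 54  → R5 = 54 (0b00110110)
  OR R2, R5   → R2 = 45 OR 54 = 63 (0b00111111)
Final: R2 = 63

63


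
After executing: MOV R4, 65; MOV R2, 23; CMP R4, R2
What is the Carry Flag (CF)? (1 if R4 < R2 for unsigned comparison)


Register state trace:
  MOV R4, 65  → R4 = 65
  MOV R2, 23  → R2 = 23
  CMP R4, R2  → unsigned 65 - 23: no borrow
  65 >= 23, so CF = 0
CF = 0

0


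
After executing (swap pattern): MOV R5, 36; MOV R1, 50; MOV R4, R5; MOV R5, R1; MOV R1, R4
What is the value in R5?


Register state trace (swap pattern):
  MOV R5, 36  → R5 = 36
  MOV R1, 50  → R1 = 50
  MOV R4, R5  → R4 = 36  (save R5)
  MOV R5, R1  → R5 = 50  (R5 gets R1's value)
  MOV R1, R4  → R1 = 36  (R1 gets saved value)
Final: R5 = 50

50


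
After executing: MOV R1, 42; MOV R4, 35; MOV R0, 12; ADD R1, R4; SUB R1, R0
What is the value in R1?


Register state trace:
  MOV R1, 42  → R1 = 42
  MOV R4, 35  → R4 = 35
  MOV R0, 12  → R0 = 12
  ADD R1, R4  → R1 = 42 + 35 = 77
  SUB R1, R0  → R1 = 77 - 12 = 65
Final: R1 = 65

65


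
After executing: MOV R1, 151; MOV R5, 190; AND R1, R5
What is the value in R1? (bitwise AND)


Register state trace:
  MOV R1, 151  → R1 = 151 (0b10010111)
  MOV R5, 190  → R5 = 190 (0b10111110)
  AND R1, R5  → R1 = 151 AND 190 = 150 (0b10010110)
Final: R1 = 150

150


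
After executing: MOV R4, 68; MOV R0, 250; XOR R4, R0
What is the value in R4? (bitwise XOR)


Register state trace:
  MOV R4, 68  → R4 = 68 (0b01000100)
  MOV R0, 250  → R0 = 250 (0b11111010)
  XOR R4, R0  → R4 = 68 XOR 250 = 190 (0b10111110)
Final: R4 = 190

190


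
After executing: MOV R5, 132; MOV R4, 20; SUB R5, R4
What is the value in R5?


Register state trace:
  MOV R5, 132  → R5 = 132
  MOV R4, 20  → R4 = 20
  SUB R5, R4  → R5 = 132 - 20 = 112
Final: R5 = 112

112


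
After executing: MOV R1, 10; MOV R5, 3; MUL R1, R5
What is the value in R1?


Register state trace:
  MOV R1, 10  → R1 = 10
  MOV R5, 3  → R5 = 3
  MUL R1, R5  → R1 = 10 * 3 = 30
Final: R1 = 30

30


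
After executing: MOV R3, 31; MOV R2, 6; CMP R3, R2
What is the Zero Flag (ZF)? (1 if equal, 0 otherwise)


Register state trace:
  MOV R3, 31  → R3 = 31
  MOV R2, 6  → R2 = 6
  CMP R3, R2  → computes 31 - 6 = 25
  Result is nonzero, so values are not equal
ZF = 0

0


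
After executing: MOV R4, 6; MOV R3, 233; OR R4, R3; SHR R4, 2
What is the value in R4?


Register state trace:
  MOV R4, 6  → R4 = 6 (0b00000110)
  MOV R3, 233  → R3 = 233 (0b11101001)
  OR R4, R3  → R4 = 6 OR 233 = 239 (0b11101111)
  SHR R4, 2  → R4 = 239 >> 2 = 59
Final: R4 = 59

59


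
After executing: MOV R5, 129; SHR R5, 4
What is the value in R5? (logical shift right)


Register state trace:
  MOV R5, 129  → R5 = 129
  SHR R5, 4  → R5 = 129 >> 4 = 129 // 2^4 = 8
Final: R5 = 8

8


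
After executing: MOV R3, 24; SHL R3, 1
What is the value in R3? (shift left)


Register state trace:
  MOV R3, 24  → R3 = 24
  SHL R3, 1  → R3 = 24 << 1 = 24 * 2^1 = 48
Final: R3 = 48

48


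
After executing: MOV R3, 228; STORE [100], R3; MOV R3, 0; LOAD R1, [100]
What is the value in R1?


Register and memory trace:
  MOV R3, 228  → R3 = 228
  STORE [100], R3  → mem[100] = 228
  MOV R3, 0  → R3 = 0
  LOAD R1, [100]  → R1 = mem[100] = 228
Final: R1 = 228

228


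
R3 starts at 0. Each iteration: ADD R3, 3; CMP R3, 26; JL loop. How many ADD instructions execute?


Loop trace (R3 starts at 0, target 26, step 3):
  ADD #1: R3 = 0 + 3 = 3  → 3 < 26, loop
  ADD #2: R3 = 3 + 3 = 6  → 6 < 26, loop
  ADD #3: R3 = 6 + 3 = 9  → 9 < 26, loop
  ADD #4: R3 = 9 + 3 = 12  → 12 < 26, loop
  ADD #5: R3 = 12 + 3 = 15  → 15 < 26, loop
  ADD #6: R3 = 15 + 3 = 18  → 18 < 26, loop
  ADD #7: R3 = 18 + 3 = 21  → 21 < 26, loop
  ADD #8: R3 = 21 + 3 = 24  → 24 < 26, loop
  ADD #9: R3 = 24 + 3 = 27  → 27 >= 26, exit
Total ADD instructions: 9

9


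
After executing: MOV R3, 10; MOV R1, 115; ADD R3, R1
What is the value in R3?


Register state trace:
  MOV R3, 10  → R3 = 10
  MOV R1, 115  → R1 = 115
  ADD R3, R1  → R3 = 10 + 115 = 125
Final: R3 = 125

125


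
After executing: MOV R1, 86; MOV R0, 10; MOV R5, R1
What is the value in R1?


Register state trace:
  MOV R1, 86  → R1 = 86
  MOV R0, 10  → R0 = 10
  MOV R5, R1  → R5 = 86
Final: R1 = 86

86


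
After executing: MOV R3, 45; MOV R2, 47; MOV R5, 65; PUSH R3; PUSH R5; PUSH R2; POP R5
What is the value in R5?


Stack trace (top is rightmost):
  MOV R3, 45  → R3 = 45
  MOV R2, 47  → R2 = 47
  MOV R5, 65  → R5 = 65
  PUSH R3  → stack: [45]
  PUSH R5  → stack: [45, 65]
  PUSH R2  → stack: [45, 65, 47]
  POP R5  → R5 = 47, stack: [45, 65]
Final: R5 = 47

47


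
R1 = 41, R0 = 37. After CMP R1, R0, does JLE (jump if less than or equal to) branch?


Trace:
  R1 = 41, R0 = 37
  CMP R1, R0  → compares 41 vs 37
  JLE checks: is 41 less than or equal to 37?
  41 > 37, so condition is false
Branch taken: No

No


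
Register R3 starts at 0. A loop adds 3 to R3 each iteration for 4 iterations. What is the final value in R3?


Starting value: R3 = 0
  Iter 1: R3 = 0 + 3 = 3
  Iter 2: R3 = 3 + 3 = 6
  Iter 3: R3 = 6 + 3 = 9
  Iter 4: R3 = 9 + 3 = 12
Final: R3 = 12

12


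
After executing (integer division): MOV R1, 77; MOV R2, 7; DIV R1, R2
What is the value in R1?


Register state trace:
  MOV R1, 77  → R1 = 77
  MOV R2, 7  → R2 = 7
  DIV R1, R2  → R1 = 77 // 7 = 11
Final: R1 = 11

11


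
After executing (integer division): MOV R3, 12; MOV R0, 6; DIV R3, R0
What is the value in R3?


Register state trace:
  MOV R3, 12  → R3 = 12
  MOV R0, 6  → R0 = 6
  DIV R3, R0  → R3 = 12 // 6 = 2
Final: R3 = 2

2


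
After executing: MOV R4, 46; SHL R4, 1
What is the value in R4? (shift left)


Register state trace:
  MOV R4, 46  → R4 = 46
  SHL R4, 1  → R4 = 46 << 1 = 46 * 2^1 = 92
Final: R4 = 92

92


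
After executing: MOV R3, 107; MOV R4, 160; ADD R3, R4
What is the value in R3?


Register state trace:
  MOV R3, 107  → R3 = 107
  MOV R4, 160  → R4 = 160
  ADD R3, R4  → R3 = 107 + 160 = 267
Final: R3 = 267

267


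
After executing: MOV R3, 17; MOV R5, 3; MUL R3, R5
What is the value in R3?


Register state trace:
  MOV R3, 17  → R3 = 17
  MOV R5, 3  → R5 = 3
  MUL R3, R5  → R3 = 17 * 3 = 51
Final: R3 = 51

51


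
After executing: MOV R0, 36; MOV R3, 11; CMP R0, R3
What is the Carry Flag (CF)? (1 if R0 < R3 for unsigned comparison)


Register state trace:
  MOV R0, 36  → R0 = 36
  MOV R3, 11  → R3 = 11
  CMP R0, R3  → unsigned 36 - 11: no borrow
  36 >= 11, so CF = 0
CF = 0

0


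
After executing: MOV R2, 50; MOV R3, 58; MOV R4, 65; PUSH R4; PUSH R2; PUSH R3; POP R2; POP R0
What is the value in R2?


Stack trace (top is rightmost):
  MOV R2, 50  → R2 = 50
  MOV R3, 58  → R3 = 58
  MOV R4, 65  → R4 = 65
  PUSH R4  → stack: [65]
  PUSH R2  → stack: [65, 50]
  PUSH R3  → stack: [65, 50, 58]
  POP R2  → R2 = 58, stack: [65, 50]
  POP R0  → R0 = 50, stack: [65]
Final: R2 = 58

58


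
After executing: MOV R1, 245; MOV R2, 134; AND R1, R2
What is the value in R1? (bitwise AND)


Register state trace:
  MOV R1, 245  → R1 = 245 (0b11110101)
  MOV R2, 134  → R2 = 134 (0b10000110)
  AND R1, R2  → R1 = 245 AND 134 = 132 (0b10000100)
Final: R1 = 132

132


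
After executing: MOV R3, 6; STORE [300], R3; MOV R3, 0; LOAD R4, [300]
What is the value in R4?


Register and memory trace:
  MOV R3, 6  → R3 = 6
  STORE [300], R3  → mem[300] = 6
  MOV R3, 0  → R3 = 0
  LOAD R4, [300]  → R4 = mem[300] = 6
Final: R4 = 6

6


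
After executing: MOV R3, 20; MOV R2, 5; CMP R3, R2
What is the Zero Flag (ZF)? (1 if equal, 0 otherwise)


Register state trace:
  MOV R3, 20  → R3 = 20
  MOV R2, 5  → R2 = 5
  CMP R3, R2  → computes 20 - 5 = 15
  Result is nonzero, so values are not equal
ZF = 0

0


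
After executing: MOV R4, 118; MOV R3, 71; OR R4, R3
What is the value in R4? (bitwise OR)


Register state trace:
  MOV R4, 118  → R4 = 118 (0b01110110)
  MOV R3, 71  → R3 = 71 (0b01000111)
  OR R4, R3   → R4 = 118 OR 71 = 119 (0b01110111)
Final: R4 = 119

119


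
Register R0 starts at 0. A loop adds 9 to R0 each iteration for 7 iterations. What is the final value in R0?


Starting value: R0 = 0
  Iter 1: R0 = 0 + 9 = 9
  Iter 2: R0 = 9 + 9 = 18
  Iter 3: R0 = 18 + 9 = 27
  Iter 4: R0 = 27 + 9 = 36
  Iter 5: R0 = 36 + 9 = 45
  Iter 6: R0 = 45 + 9 = 54
  Iter 7: R0 = 54 + 9 = 63
Final: R0 = 63

63


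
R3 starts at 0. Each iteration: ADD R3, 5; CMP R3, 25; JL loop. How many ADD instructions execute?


Loop trace (R3 starts at 0, target 25, step 5):
  ADD #1: R3 = 0 + 5 = 5  → 5 < 25, loop
  ADD #2: R3 = 5 + 5 = 10  → 10 < 25, loop
  ADD #3: R3 = 10 + 5 = 15  → 15 < 25, loop
  ADD #4: R3 = 15 + 5 = 20  → 20 < 25, loop
  ADD #5: R3 = 20 + 5 = 25  → 25 >= 25, exit
Total ADD instructions: 5

5


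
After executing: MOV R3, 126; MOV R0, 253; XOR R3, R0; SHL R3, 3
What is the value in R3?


Register state trace:
  MOV R3, 126  → R3 = 126 (0b01111110)
  MOV R0, 253  → R0 = 253 (0b11111101)
  XOR R3, R0  → R3 = 126 XOR 253 = 131 (0b10000011)
  SHL R3, 3  → R3 = 131 << 3 = 1048
Final: R3 = 1048

1048


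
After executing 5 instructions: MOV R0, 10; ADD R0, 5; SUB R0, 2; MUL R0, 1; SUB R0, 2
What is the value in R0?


Register state trace:
  MOV R0, 10  → R0 = 10
  ADD R0, 5  → R0 = 10 + 5 = 15
  SUB R0, 2  → R0 = 15 - 2 = 13
  MUL R0, 1  → R0 = 13 * 1 = 13
  SUB R0, 2  → R0 = 13 - 2 = 11
Final: R0 = 11

11


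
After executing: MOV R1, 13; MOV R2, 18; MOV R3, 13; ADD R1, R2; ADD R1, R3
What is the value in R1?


Register state trace:
  MOV R1, 13  → R1 = 13
  MOV R2, 18  → R2 = 18
  MOV R3, 13  → R3 = 13
  ADD R1, R2  → R1 = 13 + 18 = 31
  ADD R1, R3  → R1 = 31 + 13 = 44
Final: R1 = 44

44


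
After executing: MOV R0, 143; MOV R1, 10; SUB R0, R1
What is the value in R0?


Register state trace:
  MOV R0, 143  → R0 = 143
  MOV R1, 10  → R1 = 10
  SUB R0, R1  → R0 = 143 - 10 = 133
Final: R0 = 133

133


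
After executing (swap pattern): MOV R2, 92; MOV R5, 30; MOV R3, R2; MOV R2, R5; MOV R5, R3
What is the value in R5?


Register state trace (swap pattern):
  MOV R2, 92  → R2 = 92
  MOV R5, 30  → R5 = 30
  MOV R3, R2  → R3 = 92  (save R2)
  MOV R2, R5  → R2 = 30  (R2 gets R5's value)
  MOV R5, R3  → R5 = 92  (R5 gets saved value)
Final: R5 = 92

92


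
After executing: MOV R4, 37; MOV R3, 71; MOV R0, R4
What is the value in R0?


Register state trace:
  MOV R4, 37  → R4 = 37
  MOV R3, 71  → R3 = 71
  MOV R0, R4  → R0 = 37
Final: R0 = 37

37


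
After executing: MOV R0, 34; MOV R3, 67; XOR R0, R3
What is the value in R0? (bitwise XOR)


Register state trace:
  MOV R0, 34  → R0 = 34 (0b00100010)
  MOV R3, 67  → R3 = 67 (0b01000011)
  XOR R0, R3  → R0 = 34 XOR 67 = 97 (0b01100001)
Final: R0 = 97

97


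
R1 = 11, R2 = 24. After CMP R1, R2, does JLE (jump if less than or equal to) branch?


Trace:
  R1 = 11, R2 = 24
  CMP R1, R2  → compares 11 vs 24
  JLE checks: is 11 less than or equal to 24?
  11 < 24, so condition is true
Branch taken: Yes

Yes


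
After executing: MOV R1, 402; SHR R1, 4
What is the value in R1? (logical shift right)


Register state trace:
  MOV R1, 402  → R1 = 402
  SHR R1, 4  → R1 = 402 >> 4 = 402 // 2^4 = 25
Final: R1 = 25

25


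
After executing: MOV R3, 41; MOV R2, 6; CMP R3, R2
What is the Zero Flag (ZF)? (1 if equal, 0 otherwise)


Register state trace:
  MOV R3, 41  → R3 = 41
  MOV R2, 6  → R2 = 6
  CMP R3, R2  → computes 41 - 6 = 35
  Result is nonzero, so values are not equal
ZF = 0

0


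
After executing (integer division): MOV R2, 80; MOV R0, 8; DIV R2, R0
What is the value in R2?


Register state trace:
  MOV R2, 80  → R2 = 80
  MOV R0, 8  → R0 = 8
  DIV R2, R0  → R2 = 80 // 8 = 10
Final: R2 = 10

10


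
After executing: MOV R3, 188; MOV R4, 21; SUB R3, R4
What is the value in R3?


Register state trace:
  MOV R3, 188  → R3 = 188
  MOV R4, 21  → R4 = 21
  SUB R3, R4  → R3 = 188 - 21 = 167
Final: R3 = 167

167


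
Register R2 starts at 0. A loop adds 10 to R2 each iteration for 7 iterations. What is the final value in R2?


Starting value: R2 = 0
  Iter 1: R2 = 0 + 10 = 10
  Iter 2: R2 = 10 + 10 = 20
  Iter 3: R2 = 20 + 10 = 30
  Iter 4: R2 = 30 + 10 = 40
  Iter 5: R2 = 40 + 10 = 50
  Iter 6: R2 = 50 + 10 = 60
  Iter 7: R2 = 60 + 10 = 70
Final: R2 = 70

70


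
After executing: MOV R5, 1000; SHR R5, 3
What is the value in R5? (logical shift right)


Register state trace:
  MOV R5, 1000  → R5 = 1000
  SHR R5, 3  → R5 = 1000 >> 3 = 1000 // 2^3 = 125
Final: R5 = 125

125


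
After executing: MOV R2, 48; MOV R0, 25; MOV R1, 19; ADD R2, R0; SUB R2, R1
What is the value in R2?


Register state trace:
  MOV R2, 48  → R2 = 48
  MOV R0, 25  → R0 = 25
  MOV R1, 19  → R1 = 19
  ADD R2, R0  → R2 = 48 + 25 = 73
  SUB R2, R1  → R2 = 73 - 19 = 54
Final: R2 = 54

54


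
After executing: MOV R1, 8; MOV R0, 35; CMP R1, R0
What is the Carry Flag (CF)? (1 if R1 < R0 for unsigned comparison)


Register state trace:
  MOV R1, 8  → R1 = 8
  MOV R0, 35  → R0 = 35
  CMP R1, R0  → unsigned 8 - 35: borrow occurs
  8 < 35, so CF = 1
CF = 1

1


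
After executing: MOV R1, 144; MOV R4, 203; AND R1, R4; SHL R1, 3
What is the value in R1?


Register state trace:
  MOV R1, 144  → R1 = 144 (0b10010000)
  MOV R4, 203  → R4 = 203 (0b11001011)
  AND R1, R4  → R1 = 144 AND 203 = 128 (0b10000000)
  SHL R1, 3  → R1 = 128 << 3 = 1024
Final: R1 = 1024

1024


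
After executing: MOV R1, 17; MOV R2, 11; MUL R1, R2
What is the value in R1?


Register state trace:
  MOV R1, 17  → R1 = 17
  MOV R2, 11  → R2 = 11
  MUL R1, R2  → R1 = 17 * 11 = 187
Final: R1 = 187

187


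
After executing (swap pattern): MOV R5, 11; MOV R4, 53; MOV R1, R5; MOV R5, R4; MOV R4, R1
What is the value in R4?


Register state trace (swap pattern):
  MOV R5, 11  → R5 = 11
  MOV R4, 53  → R4 = 53
  MOV R1, R5  → R1 = 11  (save R5)
  MOV R5, R4  → R5 = 53  (R5 gets R4's value)
  MOV R4, R1  → R4 = 11  (R4 gets saved value)
Final: R4 = 11

11


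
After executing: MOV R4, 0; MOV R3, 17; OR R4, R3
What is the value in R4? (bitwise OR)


Register state trace:
  MOV R4, 0  → R4 = 0 (0b00000000)
  MOV R3, 17  → R3 = 17 (0b00010001)
  OR R4, R3   → R4 = 0 OR 17 = 17 (0b00010001)
Final: R4 = 17

17


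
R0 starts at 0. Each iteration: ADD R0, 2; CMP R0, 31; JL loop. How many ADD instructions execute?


Loop trace (R0 starts at 0, target 31, step 2):
  ADD #1: R0 = 0 + 2 = 2  → 2 < 31, loop
  ADD #2: R0 = 2 + 2 = 4  → 4 < 31, loop
  ADD #3: R0 = 4 + 2 = 6  → 6 < 31, loop
  ADD #4: R0 = 6 + 2 = 8  → 8 < 31, loop
  ADD #5: R0 = 8 + 2 = 10  → 10 < 31, loop
  ADD #6: R0 = 10 + 2 = 12  → 12 < 31, loop
  ADD #7: R0 = 12 + 2 = 14  → 14 < 31, loop
  ADD #8: R0 = 14 + 2 = 16  → 16 < 31, loop
  ADD #9: R0 = 16 + 2 = 18  → 18 < 31, loop
  ADD #10: R0 = 18 + 2 = 20  → 20 < 31, loop
  ADD #11: R0 = 20 + 2 = 22  → 22 < 31, loop
  ADD #12: R0 = 22 + 2 = 24  → 24 < 31, loop
  ADD #13: R0 = 24 + 2 = 26  → 26 < 31, loop
  ADD #14: R0 = 26 + 2 = 28  → 28 < 31, loop
  ADD #15: R0 = 28 + 2 = 30  → 30 < 31, loop
  ADD #16: R0 = 30 + 2 = 32  → 32 >= 31, exit
Total ADD instructions: 16

16


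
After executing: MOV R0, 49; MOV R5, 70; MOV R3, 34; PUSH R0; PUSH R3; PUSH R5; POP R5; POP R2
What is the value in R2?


Stack trace (top is rightmost):
  MOV R0, 49  → R0 = 49
  MOV R5, 70  → R5 = 70
  MOV R3, 34  → R3 = 34
  PUSH R0  → stack: [49]
  PUSH R3  → stack: [49, 34]
  PUSH R5  → stack: [49, 34, 70]
  POP R5  → R5 = 70, stack: [49, 34]
  POP R2  → R2 = 34, stack: [49]
Final: R2 = 34

34


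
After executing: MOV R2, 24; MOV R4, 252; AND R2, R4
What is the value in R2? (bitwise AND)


Register state trace:
  MOV R2, 24  → R2 = 24 (0b00011000)
  MOV R4, 252  → R4 = 252 (0b11111100)
  AND R2, R4  → R2 = 24 AND 252 = 24 (0b00011000)
Final: R2 = 24

24


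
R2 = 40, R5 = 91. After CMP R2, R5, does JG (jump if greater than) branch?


Trace:
  R2 = 40, R5 = 91
  CMP R2, R5  → compares 40 vs 91
  JG checks: is 40 greater than 91?
  40 < 91, so condition is false
Branch taken: No

No


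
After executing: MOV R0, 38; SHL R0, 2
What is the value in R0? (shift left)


Register state trace:
  MOV R0, 38  → R0 = 38
  SHL R0, 2  → R0 = 38 << 2 = 38 * 2^2 = 152
Final: R0 = 152

152


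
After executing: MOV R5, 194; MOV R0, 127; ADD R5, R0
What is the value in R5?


Register state trace:
  MOV R5, 194  → R5 = 194
  MOV R0, 127  → R0 = 127
  ADD R5, R0  → R5 = 194 + 127 = 321
Final: R5 = 321

321


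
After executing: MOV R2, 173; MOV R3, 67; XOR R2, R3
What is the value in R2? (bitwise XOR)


Register state trace:
  MOV R2, 173  → R2 = 173 (0b10101101)
  MOV R3, 67  → R3 = 67 (0b01000011)
  XOR R2, R3  → R2 = 173 XOR 67 = 238 (0b11101110)
Final: R2 = 238

238


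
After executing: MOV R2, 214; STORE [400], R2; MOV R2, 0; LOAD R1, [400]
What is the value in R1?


Register and memory trace:
  MOV R2, 214  → R2 = 214
  STORE [400], R2  → mem[400] = 214
  MOV R2, 0  → R2 = 0
  LOAD R1, [400]  → R1 = mem[400] = 214
Final: R1 = 214

214


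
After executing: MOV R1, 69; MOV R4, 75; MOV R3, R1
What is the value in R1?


Register state trace:
  MOV R1, 69  → R1 = 69
  MOV R4, 75  → R4 = 75
  MOV R3, R1  → R3 = 69
Final: R1 = 69

69


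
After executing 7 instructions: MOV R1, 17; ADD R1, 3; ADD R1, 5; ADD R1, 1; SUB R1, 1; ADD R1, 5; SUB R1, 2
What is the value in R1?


Register state trace:
  MOV R1, 17  → R1 = 17
  ADD R1, 3  → R1 = 17 + 3 = 20
  ADD R1, 5  → R1 = 20 + 5 = 25
  ADD R1, 1  → R1 = 25 + 1 = 26
  SUB R1, 1  → R1 = 26 - 1 = 25
  ADD R1, 5  → R1 = 25 + 5 = 30
  SUB R1, 2  → R1 = 30 - 2 = 28
Final: R1 = 28

28


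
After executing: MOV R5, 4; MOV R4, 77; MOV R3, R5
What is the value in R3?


Register state trace:
  MOV R5, 4  → R5 = 4
  MOV R4, 77  → R4 = 77
  MOV R3, R5  → R3 = 4
Final: R3 = 4

4


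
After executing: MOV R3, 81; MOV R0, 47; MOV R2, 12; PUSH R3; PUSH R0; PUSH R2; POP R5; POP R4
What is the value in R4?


Stack trace (top is rightmost):
  MOV R3, 81  → R3 = 81
  MOV R0, 47  → R0 = 47
  MOV R2, 12  → R2 = 12
  PUSH R3  → stack: [81]
  PUSH R0  → stack: [81, 47]
  PUSH R2  → stack: [81, 47, 12]
  POP R5  → R5 = 12, stack: [81, 47]
  POP R4  → R4 = 47, stack: [81]
Final: R4 = 47

47


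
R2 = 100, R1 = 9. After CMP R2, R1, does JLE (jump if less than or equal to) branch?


Trace:
  R2 = 100, R1 = 9
  CMP R2, R1  → compares 100 vs 9
  JLE checks: is 100 less than or equal to 9?
  100 > 9, so condition is false
Branch taken: No

No


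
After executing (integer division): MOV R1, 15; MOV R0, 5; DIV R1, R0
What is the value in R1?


Register state trace:
  MOV R1, 15  → R1 = 15
  MOV R0, 5  → R0 = 5
  DIV R1, R0  → R1 = 15 // 5 = 3
Final: R1 = 3

3


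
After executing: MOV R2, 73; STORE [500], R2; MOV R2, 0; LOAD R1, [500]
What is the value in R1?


Register and memory trace:
  MOV R2, 73  → R2 = 73
  STORE [500], R2  → mem[500] = 73
  MOV R2, 0  → R2 = 0
  LOAD R1, [500]  → R1 = mem[500] = 73
Final: R1 = 73

73


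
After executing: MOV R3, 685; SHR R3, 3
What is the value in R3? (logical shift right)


Register state trace:
  MOV R3, 685  → R3 = 685
  SHR R3, 3  → R3 = 685 >> 3 = 685 // 2^3 = 85
Final: R3 = 85

85


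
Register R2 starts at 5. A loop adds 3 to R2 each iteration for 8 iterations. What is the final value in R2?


Starting value: R2 = 5
  Iter 1: R2 = 5 + 3 = 8
  Iter 2: R2 = 8 + 3 = 11
  Iter 3: R2 = 11 + 3 = 14
  Iter 4: R2 = 14 + 3 = 17
  Iter 5: R2 = 17 + 3 = 20
  Iter 6: R2 = 20 + 3 = 23
  Iter 7: R2 = 23 + 3 = 26
  Iter 8: R2 = 26 + 3 = 29
Final: R2 = 29

29


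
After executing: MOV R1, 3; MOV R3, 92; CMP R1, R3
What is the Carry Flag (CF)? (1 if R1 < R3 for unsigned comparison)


Register state trace:
  MOV R1, 3  → R1 = 3
  MOV R3, 92  → R3 = 92
  CMP R1, R3  → unsigned 3 - 92: borrow occurs
  3 < 92, so CF = 1
CF = 1

1


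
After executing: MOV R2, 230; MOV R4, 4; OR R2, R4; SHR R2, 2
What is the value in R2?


Register state trace:
  MOV R2, 230  → R2 = 230 (0b11100110)
  MOV R4, 4  → R4 = 4 (0b00000100)
  OR R2, R4  → R2 = 230 OR 4 = 230 (0b11100110)
  SHR R2, 2  → R2 = 230 >> 2 = 57
Final: R2 = 57

57


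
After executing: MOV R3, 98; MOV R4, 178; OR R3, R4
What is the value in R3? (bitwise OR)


Register state trace:
  MOV R3, 98  → R3 = 98 (0b01100010)
  MOV R4, 178  → R4 = 178 (0b10110010)
  OR R3, R4   → R3 = 98 OR 178 = 242 (0b11110010)
Final: R3 = 242

242


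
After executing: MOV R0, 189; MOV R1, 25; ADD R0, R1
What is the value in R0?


Register state trace:
  MOV R0, 189  → R0 = 189
  MOV R1, 25  → R1 = 25
  ADD R0, R1  → R0 = 189 + 25 = 214
Final: R0 = 214

214


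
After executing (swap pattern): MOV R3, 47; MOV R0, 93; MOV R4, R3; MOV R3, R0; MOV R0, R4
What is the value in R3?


Register state trace (swap pattern):
  MOV R3, 47  → R3 = 47
  MOV R0, 93  → R0 = 93
  MOV R4, R3  → R4 = 47  (save R3)
  MOV R3, R0  → R3 = 93  (R3 gets R0's value)
  MOV R0, R4  → R0 = 47  (R0 gets saved value)
Final: R3 = 93

93


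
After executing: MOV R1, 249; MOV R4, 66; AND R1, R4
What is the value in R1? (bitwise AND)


Register state trace:
  MOV R1, 249  → R1 = 249 (0b11111001)
  MOV R4, 66  → R4 = 66 (0b01000010)
  AND R1, R4  → R1 = 249 AND 66 = 64 (0b01000000)
Final: R1 = 64

64
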